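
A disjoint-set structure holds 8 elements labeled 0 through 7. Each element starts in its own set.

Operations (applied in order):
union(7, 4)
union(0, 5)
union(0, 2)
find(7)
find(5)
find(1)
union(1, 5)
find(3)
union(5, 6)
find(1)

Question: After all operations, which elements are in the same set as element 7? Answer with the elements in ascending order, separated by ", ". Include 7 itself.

Answer: 4, 7

Derivation:
Step 1: union(7, 4) -> merged; set of 7 now {4, 7}
Step 2: union(0, 5) -> merged; set of 0 now {0, 5}
Step 3: union(0, 2) -> merged; set of 0 now {0, 2, 5}
Step 4: find(7) -> no change; set of 7 is {4, 7}
Step 5: find(5) -> no change; set of 5 is {0, 2, 5}
Step 6: find(1) -> no change; set of 1 is {1}
Step 7: union(1, 5) -> merged; set of 1 now {0, 1, 2, 5}
Step 8: find(3) -> no change; set of 3 is {3}
Step 9: union(5, 6) -> merged; set of 5 now {0, 1, 2, 5, 6}
Step 10: find(1) -> no change; set of 1 is {0, 1, 2, 5, 6}
Component of 7: {4, 7}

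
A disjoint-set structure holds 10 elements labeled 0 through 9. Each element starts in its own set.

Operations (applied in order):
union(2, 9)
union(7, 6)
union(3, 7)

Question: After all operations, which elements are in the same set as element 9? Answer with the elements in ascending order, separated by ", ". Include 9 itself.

Step 1: union(2, 9) -> merged; set of 2 now {2, 9}
Step 2: union(7, 6) -> merged; set of 7 now {6, 7}
Step 3: union(3, 7) -> merged; set of 3 now {3, 6, 7}
Component of 9: {2, 9}

Answer: 2, 9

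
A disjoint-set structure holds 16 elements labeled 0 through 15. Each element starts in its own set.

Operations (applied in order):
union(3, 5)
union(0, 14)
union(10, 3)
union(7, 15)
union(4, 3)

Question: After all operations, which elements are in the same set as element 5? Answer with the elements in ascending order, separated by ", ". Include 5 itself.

Answer: 3, 4, 5, 10

Derivation:
Step 1: union(3, 5) -> merged; set of 3 now {3, 5}
Step 2: union(0, 14) -> merged; set of 0 now {0, 14}
Step 3: union(10, 3) -> merged; set of 10 now {3, 5, 10}
Step 4: union(7, 15) -> merged; set of 7 now {7, 15}
Step 5: union(4, 3) -> merged; set of 4 now {3, 4, 5, 10}
Component of 5: {3, 4, 5, 10}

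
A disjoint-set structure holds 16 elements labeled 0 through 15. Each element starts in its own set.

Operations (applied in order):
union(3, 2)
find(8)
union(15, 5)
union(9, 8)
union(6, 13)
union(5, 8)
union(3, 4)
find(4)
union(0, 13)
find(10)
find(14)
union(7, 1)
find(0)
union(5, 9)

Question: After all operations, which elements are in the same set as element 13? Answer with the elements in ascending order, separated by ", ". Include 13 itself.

Answer: 0, 6, 13

Derivation:
Step 1: union(3, 2) -> merged; set of 3 now {2, 3}
Step 2: find(8) -> no change; set of 8 is {8}
Step 3: union(15, 5) -> merged; set of 15 now {5, 15}
Step 4: union(9, 8) -> merged; set of 9 now {8, 9}
Step 5: union(6, 13) -> merged; set of 6 now {6, 13}
Step 6: union(5, 8) -> merged; set of 5 now {5, 8, 9, 15}
Step 7: union(3, 4) -> merged; set of 3 now {2, 3, 4}
Step 8: find(4) -> no change; set of 4 is {2, 3, 4}
Step 9: union(0, 13) -> merged; set of 0 now {0, 6, 13}
Step 10: find(10) -> no change; set of 10 is {10}
Step 11: find(14) -> no change; set of 14 is {14}
Step 12: union(7, 1) -> merged; set of 7 now {1, 7}
Step 13: find(0) -> no change; set of 0 is {0, 6, 13}
Step 14: union(5, 9) -> already same set; set of 5 now {5, 8, 9, 15}
Component of 13: {0, 6, 13}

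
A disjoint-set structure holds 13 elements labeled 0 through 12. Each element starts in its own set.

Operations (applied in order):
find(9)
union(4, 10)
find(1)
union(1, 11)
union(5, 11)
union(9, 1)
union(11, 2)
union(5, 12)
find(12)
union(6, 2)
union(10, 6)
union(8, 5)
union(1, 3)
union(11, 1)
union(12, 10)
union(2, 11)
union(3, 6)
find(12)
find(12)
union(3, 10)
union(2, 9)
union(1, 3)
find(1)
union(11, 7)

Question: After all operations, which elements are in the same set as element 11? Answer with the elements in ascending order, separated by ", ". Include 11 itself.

Step 1: find(9) -> no change; set of 9 is {9}
Step 2: union(4, 10) -> merged; set of 4 now {4, 10}
Step 3: find(1) -> no change; set of 1 is {1}
Step 4: union(1, 11) -> merged; set of 1 now {1, 11}
Step 5: union(5, 11) -> merged; set of 5 now {1, 5, 11}
Step 6: union(9, 1) -> merged; set of 9 now {1, 5, 9, 11}
Step 7: union(11, 2) -> merged; set of 11 now {1, 2, 5, 9, 11}
Step 8: union(5, 12) -> merged; set of 5 now {1, 2, 5, 9, 11, 12}
Step 9: find(12) -> no change; set of 12 is {1, 2, 5, 9, 11, 12}
Step 10: union(6, 2) -> merged; set of 6 now {1, 2, 5, 6, 9, 11, 12}
Step 11: union(10, 6) -> merged; set of 10 now {1, 2, 4, 5, 6, 9, 10, 11, 12}
Step 12: union(8, 5) -> merged; set of 8 now {1, 2, 4, 5, 6, 8, 9, 10, 11, 12}
Step 13: union(1, 3) -> merged; set of 1 now {1, 2, 3, 4, 5, 6, 8, 9, 10, 11, 12}
Step 14: union(11, 1) -> already same set; set of 11 now {1, 2, 3, 4, 5, 6, 8, 9, 10, 11, 12}
Step 15: union(12, 10) -> already same set; set of 12 now {1, 2, 3, 4, 5, 6, 8, 9, 10, 11, 12}
Step 16: union(2, 11) -> already same set; set of 2 now {1, 2, 3, 4, 5, 6, 8, 9, 10, 11, 12}
Step 17: union(3, 6) -> already same set; set of 3 now {1, 2, 3, 4, 5, 6, 8, 9, 10, 11, 12}
Step 18: find(12) -> no change; set of 12 is {1, 2, 3, 4, 5, 6, 8, 9, 10, 11, 12}
Step 19: find(12) -> no change; set of 12 is {1, 2, 3, 4, 5, 6, 8, 9, 10, 11, 12}
Step 20: union(3, 10) -> already same set; set of 3 now {1, 2, 3, 4, 5, 6, 8, 9, 10, 11, 12}
Step 21: union(2, 9) -> already same set; set of 2 now {1, 2, 3, 4, 5, 6, 8, 9, 10, 11, 12}
Step 22: union(1, 3) -> already same set; set of 1 now {1, 2, 3, 4, 5, 6, 8, 9, 10, 11, 12}
Step 23: find(1) -> no change; set of 1 is {1, 2, 3, 4, 5, 6, 8, 9, 10, 11, 12}
Step 24: union(11, 7) -> merged; set of 11 now {1, 2, 3, 4, 5, 6, 7, 8, 9, 10, 11, 12}
Component of 11: {1, 2, 3, 4, 5, 6, 7, 8, 9, 10, 11, 12}

Answer: 1, 2, 3, 4, 5, 6, 7, 8, 9, 10, 11, 12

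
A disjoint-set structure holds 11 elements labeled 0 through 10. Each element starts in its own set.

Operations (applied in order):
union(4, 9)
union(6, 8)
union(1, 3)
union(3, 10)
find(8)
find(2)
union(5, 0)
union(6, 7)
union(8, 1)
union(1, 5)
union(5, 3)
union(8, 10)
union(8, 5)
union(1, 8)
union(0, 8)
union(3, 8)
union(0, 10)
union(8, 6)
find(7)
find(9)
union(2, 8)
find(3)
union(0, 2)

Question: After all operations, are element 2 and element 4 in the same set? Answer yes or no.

Step 1: union(4, 9) -> merged; set of 4 now {4, 9}
Step 2: union(6, 8) -> merged; set of 6 now {6, 8}
Step 3: union(1, 3) -> merged; set of 1 now {1, 3}
Step 4: union(3, 10) -> merged; set of 3 now {1, 3, 10}
Step 5: find(8) -> no change; set of 8 is {6, 8}
Step 6: find(2) -> no change; set of 2 is {2}
Step 7: union(5, 0) -> merged; set of 5 now {0, 5}
Step 8: union(6, 7) -> merged; set of 6 now {6, 7, 8}
Step 9: union(8, 1) -> merged; set of 8 now {1, 3, 6, 7, 8, 10}
Step 10: union(1, 5) -> merged; set of 1 now {0, 1, 3, 5, 6, 7, 8, 10}
Step 11: union(5, 3) -> already same set; set of 5 now {0, 1, 3, 5, 6, 7, 8, 10}
Step 12: union(8, 10) -> already same set; set of 8 now {0, 1, 3, 5, 6, 7, 8, 10}
Step 13: union(8, 5) -> already same set; set of 8 now {0, 1, 3, 5, 6, 7, 8, 10}
Step 14: union(1, 8) -> already same set; set of 1 now {0, 1, 3, 5, 6, 7, 8, 10}
Step 15: union(0, 8) -> already same set; set of 0 now {0, 1, 3, 5, 6, 7, 8, 10}
Step 16: union(3, 8) -> already same set; set of 3 now {0, 1, 3, 5, 6, 7, 8, 10}
Step 17: union(0, 10) -> already same set; set of 0 now {0, 1, 3, 5, 6, 7, 8, 10}
Step 18: union(8, 6) -> already same set; set of 8 now {0, 1, 3, 5, 6, 7, 8, 10}
Step 19: find(7) -> no change; set of 7 is {0, 1, 3, 5, 6, 7, 8, 10}
Step 20: find(9) -> no change; set of 9 is {4, 9}
Step 21: union(2, 8) -> merged; set of 2 now {0, 1, 2, 3, 5, 6, 7, 8, 10}
Step 22: find(3) -> no change; set of 3 is {0, 1, 2, 3, 5, 6, 7, 8, 10}
Step 23: union(0, 2) -> already same set; set of 0 now {0, 1, 2, 3, 5, 6, 7, 8, 10}
Set of 2: {0, 1, 2, 3, 5, 6, 7, 8, 10}; 4 is not a member.

Answer: no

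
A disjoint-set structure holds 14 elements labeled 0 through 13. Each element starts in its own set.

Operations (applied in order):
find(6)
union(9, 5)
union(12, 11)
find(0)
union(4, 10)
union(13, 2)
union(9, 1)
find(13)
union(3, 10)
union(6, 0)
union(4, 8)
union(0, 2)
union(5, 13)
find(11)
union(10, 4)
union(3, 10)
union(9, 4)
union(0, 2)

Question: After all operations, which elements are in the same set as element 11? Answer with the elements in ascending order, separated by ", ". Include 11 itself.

Answer: 11, 12

Derivation:
Step 1: find(6) -> no change; set of 6 is {6}
Step 2: union(9, 5) -> merged; set of 9 now {5, 9}
Step 3: union(12, 11) -> merged; set of 12 now {11, 12}
Step 4: find(0) -> no change; set of 0 is {0}
Step 5: union(4, 10) -> merged; set of 4 now {4, 10}
Step 6: union(13, 2) -> merged; set of 13 now {2, 13}
Step 7: union(9, 1) -> merged; set of 9 now {1, 5, 9}
Step 8: find(13) -> no change; set of 13 is {2, 13}
Step 9: union(3, 10) -> merged; set of 3 now {3, 4, 10}
Step 10: union(6, 0) -> merged; set of 6 now {0, 6}
Step 11: union(4, 8) -> merged; set of 4 now {3, 4, 8, 10}
Step 12: union(0, 2) -> merged; set of 0 now {0, 2, 6, 13}
Step 13: union(5, 13) -> merged; set of 5 now {0, 1, 2, 5, 6, 9, 13}
Step 14: find(11) -> no change; set of 11 is {11, 12}
Step 15: union(10, 4) -> already same set; set of 10 now {3, 4, 8, 10}
Step 16: union(3, 10) -> already same set; set of 3 now {3, 4, 8, 10}
Step 17: union(9, 4) -> merged; set of 9 now {0, 1, 2, 3, 4, 5, 6, 8, 9, 10, 13}
Step 18: union(0, 2) -> already same set; set of 0 now {0, 1, 2, 3, 4, 5, 6, 8, 9, 10, 13}
Component of 11: {11, 12}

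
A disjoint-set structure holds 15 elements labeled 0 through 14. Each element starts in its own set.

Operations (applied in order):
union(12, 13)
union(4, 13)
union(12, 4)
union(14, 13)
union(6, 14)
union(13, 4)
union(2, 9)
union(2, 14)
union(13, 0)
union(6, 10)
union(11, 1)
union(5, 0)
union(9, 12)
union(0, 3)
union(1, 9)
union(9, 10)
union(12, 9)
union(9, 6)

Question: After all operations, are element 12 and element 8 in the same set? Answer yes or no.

Answer: no

Derivation:
Step 1: union(12, 13) -> merged; set of 12 now {12, 13}
Step 2: union(4, 13) -> merged; set of 4 now {4, 12, 13}
Step 3: union(12, 4) -> already same set; set of 12 now {4, 12, 13}
Step 4: union(14, 13) -> merged; set of 14 now {4, 12, 13, 14}
Step 5: union(6, 14) -> merged; set of 6 now {4, 6, 12, 13, 14}
Step 6: union(13, 4) -> already same set; set of 13 now {4, 6, 12, 13, 14}
Step 7: union(2, 9) -> merged; set of 2 now {2, 9}
Step 8: union(2, 14) -> merged; set of 2 now {2, 4, 6, 9, 12, 13, 14}
Step 9: union(13, 0) -> merged; set of 13 now {0, 2, 4, 6, 9, 12, 13, 14}
Step 10: union(6, 10) -> merged; set of 6 now {0, 2, 4, 6, 9, 10, 12, 13, 14}
Step 11: union(11, 1) -> merged; set of 11 now {1, 11}
Step 12: union(5, 0) -> merged; set of 5 now {0, 2, 4, 5, 6, 9, 10, 12, 13, 14}
Step 13: union(9, 12) -> already same set; set of 9 now {0, 2, 4, 5, 6, 9, 10, 12, 13, 14}
Step 14: union(0, 3) -> merged; set of 0 now {0, 2, 3, 4, 5, 6, 9, 10, 12, 13, 14}
Step 15: union(1, 9) -> merged; set of 1 now {0, 1, 2, 3, 4, 5, 6, 9, 10, 11, 12, 13, 14}
Step 16: union(9, 10) -> already same set; set of 9 now {0, 1, 2, 3, 4, 5, 6, 9, 10, 11, 12, 13, 14}
Step 17: union(12, 9) -> already same set; set of 12 now {0, 1, 2, 3, 4, 5, 6, 9, 10, 11, 12, 13, 14}
Step 18: union(9, 6) -> already same set; set of 9 now {0, 1, 2, 3, 4, 5, 6, 9, 10, 11, 12, 13, 14}
Set of 12: {0, 1, 2, 3, 4, 5, 6, 9, 10, 11, 12, 13, 14}; 8 is not a member.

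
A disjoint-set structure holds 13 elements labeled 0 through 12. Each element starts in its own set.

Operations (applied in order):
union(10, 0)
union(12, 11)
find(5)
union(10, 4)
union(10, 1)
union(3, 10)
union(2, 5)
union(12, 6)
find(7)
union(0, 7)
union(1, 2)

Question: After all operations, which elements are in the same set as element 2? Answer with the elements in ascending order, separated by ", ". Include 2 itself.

Step 1: union(10, 0) -> merged; set of 10 now {0, 10}
Step 2: union(12, 11) -> merged; set of 12 now {11, 12}
Step 3: find(5) -> no change; set of 5 is {5}
Step 4: union(10, 4) -> merged; set of 10 now {0, 4, 10}
Step 5: union(10, 1) -> merged; set of 10 now {0, 1, 4, 10}
Step 6: union(3, 10) -> merged; set of 3 now {0, 1, 3, 4, 10}
Step 7: union(2, 5) -> merged; set of 2 now {2, 5}
Step 8: union(12, 6) -> merged; set of 12 now {6, 11, 12}
Step 9: find(7) -> no change; set of 7 is {7}
Step 10: union(0, 7) -> merged; set of 0 now {0, 1, 3, 4, 7, 10}
Step 11: union(1, 2) -> merged; set of 1 now {0, 1, 2, 3, 4, 5, 7, 10}
Component of 2: {0, 1, 2, 3, 4, 5, 7, 10}

Answer: 0, 1, 2, 3, 4, 5, 7, 10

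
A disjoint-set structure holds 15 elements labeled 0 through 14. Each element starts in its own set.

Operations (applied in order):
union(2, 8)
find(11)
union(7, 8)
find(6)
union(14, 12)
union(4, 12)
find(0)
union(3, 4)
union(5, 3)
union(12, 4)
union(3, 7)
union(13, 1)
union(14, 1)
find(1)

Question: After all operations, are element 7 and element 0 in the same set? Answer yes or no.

Step 1: union(2, 8) -> merged; set of 2 now {2, 8}
Step 2: find(11) -> no change; set of 11 is {11}
Step 3: union(7, 8) -> merged; set of 7 now {2, 7, 8}
Step 4: find(6) -> no change; set of 6 is {6}
Step 5: union(14, 12) -> merged; set of 14 now {12, 14}
Step 6: union(4, 12) -> merged; set of 4 now {4, 12, 14}
Step 7: find(0) -> no change; set of 0 is {0}
Step 8: union(3, 4) -> merged; set of 3 now {3, 4, 12, 14}
Step 9: union(5, 3) -> merged; set of 5 now {3, 4, 5, 12, 14}
Step 10: union(12, 4) -> already same set; set of 12 now {3, 4, 5, 12, 14}
Step 11: union(3, 7) -> merged; set of 3 now {2, 3, 4, 5, 7, 8, 12, 14}
Step 12: union(13, 1) -> merged; set of 13 now {1, 13}
Step 13: union(14, 1) -> merged; set of 14 now {1, 2, 3, 4, 5, 7, 8, 12, 13, 14}
Step 14: find(1) -> no change; set of 1 is {1, 2, 3, 4, 5, 7, 8, 12, 13, 14}
Set of 7: {1, 2, 3, 4, 5, 7, 8, 12, 13, 14}; 0 is not a member.

Answer: no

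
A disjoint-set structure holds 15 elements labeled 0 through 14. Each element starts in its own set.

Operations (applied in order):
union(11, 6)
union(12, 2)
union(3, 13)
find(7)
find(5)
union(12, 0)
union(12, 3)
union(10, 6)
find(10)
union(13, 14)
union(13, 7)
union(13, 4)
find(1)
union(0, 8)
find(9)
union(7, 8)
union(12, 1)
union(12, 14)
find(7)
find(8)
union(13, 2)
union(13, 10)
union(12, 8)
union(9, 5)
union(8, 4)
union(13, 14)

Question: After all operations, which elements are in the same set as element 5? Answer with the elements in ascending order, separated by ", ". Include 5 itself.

Step 1: union(11, 6) -> merged; set of 11 now {6, 11}
Step 2: union(12, 2) -> merged; set of 12 now {2, 12}
Step 3: union(3, 13) -> merged; set of 3 now {3, 13}
Step 4: find(7) -> no change; set of 7 is {7}
Step 5: find(5) -> no change; set of 5 is {5}
Step 6: union(12, 0) -> merged; set of 12 now {0, 2, 12}
Step 7: union(12, 3) -> merged; set of 12 now {0, 2, 3, 12, 13}
Step 8: union(10, 6) -> merged; set of 10 now {6, 10, 11}
Step 9: find(10) -> no change; set of 10 is {6, 10, 11}
Step 10: union(13, 14) -> merged; set of 13 now {0, 2, 3, 12, 13, 14}
Step 11: union(13, 7) -> merged; set of 13 now {0, 2, 3, 7, 12, 13, 14}
Step 12: union(13, 4) -> merged; set of 13 now {0, 2, 3, 4, 7, 12, 13, 14}
Step 13: find(1) -> no change; set of 1 is {1}
Step 14: union(0, 8) -> merged; set of 0 now {0, 2, 3, 4, 7, 8, 12, 13, 14}
Step 15: find(9) -> no change; set of 9 is {9}
Step 16: union(7, 8) -> already same set; set of 7 now {0, 2, 3, 4, 7, 8, 12, 13, 14}
Step 17: union(12, 1) -> merged; set of 12 now {0, 1, 2, 3, 4, 7, 8, 12, 13, 14}
Step 18: union(12, 14) -> already same set; set of 12 now {0, 1, 2, 3, 4, 7, 8, 12, 13, 14}
Step 19: find(7) -> no change; set of 7 is {0, 1, 2, 3, 4, 7, 8, 12, 13, 14}
Step 20: find(8) -> no change; set of 8 is {0, 1, 2, 3, 4, 7, 8, 12, 13, 14}
Step 21: union(13, 2) -> already same set; set of 13 now {0, 1, 2, 3, 4, 7, 8, 12, 13, 14}
Step 22: union(13, 10) -> merged; set of 13 now {0, 1, 2, 3, 4, 6, 7, 8, 10, 11, 12, 13, 14}
Step 23: union(12, 8) -> already same set; set of 12 now {0, 1, 2, 3, 4, 6, 7, 8, 10, 11, 12, 13, 14}
Step 24: union(9, 5) -> merged; set of 9 now {5, 9}
Step 25: union(8, 4) -> already same set; set of 8 now {0, 1, 2, 3, 4, 6, 7, 8, 10, 11, 12, 13, 14}
Step 26: union(13, 14) -> already same set; set of 13 now {0, 1, 2, 3, 4, 6, 7, 8, 10, 11, 12, 13, 14}
Component of 5: {5, 9}

Answer: 5, 9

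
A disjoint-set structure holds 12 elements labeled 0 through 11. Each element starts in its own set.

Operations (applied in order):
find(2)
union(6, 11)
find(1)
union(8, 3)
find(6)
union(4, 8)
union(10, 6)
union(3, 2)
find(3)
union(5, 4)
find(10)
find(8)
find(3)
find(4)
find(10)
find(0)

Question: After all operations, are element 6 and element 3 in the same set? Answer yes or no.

Answer: no

Derivation:
Step 1: find(2) -> no change; set of 2 is {2}
Step 2: union(6, 11) -> merged; set of 6 now {6, 11}
Step 3: find(1) -> no change; set of 1 is {1}
Step 4: union(8, 3) -> merged; set of 8 now {3, 8}
Step 5: find(6) -> no change; set of 6 is {6, 11}
Step 6: union(4, 8) -> merged; set of 4 now {3, 4, 8}
Step 7: union(10, 6) -> merged; set of 10 now {6, 10, 11}
Step 8: union(3, 2) -> merged; set of 3 now {2, 3, 4, 8}
Step 9: find(3) -> no change; set of 3 is {2, 3, 4, 8}
Step 10: union(5, 4) -> merged; set of 5 now {2, 3, 4, 5, 8}
Step 11: find(10) -> no change; set of 10 is {6, 10, 11}
Step 12: find(8) -> no change; set of 8 is {2, 3, 4, 5, 8}
Step 13: find(3) -> no change; set of 3 is {2, 3, 4, 5, 8}
Step 14: find(4) -> no change; set of 4 is {2, 3, 4, 5, 8}
Step 15: find(10) -> no change; set of 10 is {6, 10, 11}
Step 16: find(0) -> no change; set of 0 is {0}
Set of 6: {6, 10, 11}; 3 is not a member.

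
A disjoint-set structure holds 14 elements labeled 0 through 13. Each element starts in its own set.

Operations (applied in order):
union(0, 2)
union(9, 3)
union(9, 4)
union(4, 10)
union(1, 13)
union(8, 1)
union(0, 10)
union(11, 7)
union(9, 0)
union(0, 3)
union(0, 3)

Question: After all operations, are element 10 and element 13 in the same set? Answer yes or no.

Answer: no

Derivation:
Step 1: union(0, 2) -> merged; set of 0 now {0, 2}
Step 2: union(9, 3) -> merged; set of 9 now {3, 9}
Step 3: union(9, 4) -> merged; set of 9 now {3, 4, 9}
Step 4: union(4, 10) -> merged; set of 4 now {3, 4, 9, 10}
Step 5: union(1, 13) -> merged; set of 1 now {1, 13}
Step 6: union(8, 1) -> merged; set of 8 now {1, 8, 13}
Step 7: union(0, 10) -> merged; set of 0 now {0, 2, 3, 4, 9, 10}
Step 8: union(11, 7) -> merged; set of 11 now {7, 11}
Step 9: union(9, 0) -> already same set; set of 9 now {0, 2, 3, 4, 9, 10}
Step 10: union(0, 3) -> already same set; set of 0 now {0, 2, 3, 4, 9, 10}
Step 11: union(0, 3) -> already same set; set of 0 now {0, 2, 3, 4, 9, 10}
Set of 10: {0, 2, 3, 4, 9, 10}; 13 is not a member.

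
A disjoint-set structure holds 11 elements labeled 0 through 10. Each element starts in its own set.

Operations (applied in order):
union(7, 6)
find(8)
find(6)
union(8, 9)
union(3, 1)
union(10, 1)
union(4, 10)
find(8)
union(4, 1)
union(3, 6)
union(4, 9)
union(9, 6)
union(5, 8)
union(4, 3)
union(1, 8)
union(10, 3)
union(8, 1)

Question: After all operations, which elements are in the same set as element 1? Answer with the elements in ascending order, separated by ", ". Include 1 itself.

Step 1: union(7, 6) -> merged; set of 7 now {6, 7}
Step 2: find(8) -> no change; set of 8 is {8}
Step 3: find(6) -> no change; set of 6 is {6, 7}
Step 4: union(8, 9) -> merged; set of 8 now {8, 9}
Step 5: union(3, 1) -> merged; set of 3 now {1, 3}
Step 6: union(10, 1) -> merged; set of 10 now {1, 3, 10}
Step 7: union(4, 10) -> merged; set of 4 now {1, 3, 4, 10}
Step 8: find(8) -> no change; set of 8 is {8, 9}
Step 9: union(4, 1) -> already same set; set of 4 now {1, 3, 4, 10}
Step 10: union(3, 6) -> merged; set of 3 now {1, 3, 4, 6, 7, 10}
Step 11: union(4, 9) -> merged; set of 4 now {1, 3, 4, 6, 7, 8, 9, 10}
Step 12: union(9, 6) -> already same set; set of 9 now {1, 3, 4, 6, 7, 8, 9, 10}
Step 13: union(5, 8) -> merged; set of 5 now {1, 3, 4, 5, 6, 7, 8, 9, 10}
Step 14: union(4, 3) -> already same set; set of 4 now {1, 3, 4, 5, 6, 7, 8, 9, 10}
Step 15: union(1, 8) -> already same set; set of 1 now {1, 3, 4, 5, 6, 7, 8, 9, 10}
Step 16: union(10, 3) -> already same set; set of 10 now {1, 3, 4, 5, 6, 7, 8, 9, 10}
Step 17: union(8, 1) -> already same set; set of 8 now {1, 3, 4, 5, 6, 7, 8, 9, 10}
Component of 1: {1, 3, 4, 5, 6, 7, 8, 9, 10}

Answer: 1, 3, 4, 5, 6, 7, 8, 9, 10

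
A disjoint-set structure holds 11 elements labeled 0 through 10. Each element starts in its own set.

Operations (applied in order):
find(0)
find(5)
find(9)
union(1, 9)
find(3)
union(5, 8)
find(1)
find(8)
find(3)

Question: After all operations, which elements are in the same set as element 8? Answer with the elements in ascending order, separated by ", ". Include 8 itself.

Step 1: find(0) -> no change; set of 0 is {0}
Step 2: find(5) -> no change; set of 5 is {5}
Step 3: find(9) -> no change; set of 9 is {9}
Step 4: union(1, 9) -> merged; set of 1 now {1, 9}
Step 5: find(3) -> no change; set of 3 is {3}
Step 6: union(5, 8) -> merged; set of 5 now {5, 8}
Step 7: find(1) -> no change; set of 1 is {1, 9}
Step 8: find(8) -> no change; set of 8 is {5, 8}
Step 9: find(3) -> no change; set of 3 is {3}
Component of 8: {5, 8}

Answer: 5, 8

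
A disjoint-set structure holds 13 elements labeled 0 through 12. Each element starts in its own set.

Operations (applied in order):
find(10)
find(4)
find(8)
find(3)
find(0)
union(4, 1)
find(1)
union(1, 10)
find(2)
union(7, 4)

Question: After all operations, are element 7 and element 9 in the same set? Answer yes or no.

Answer: no

Derivation:
Step 1: find(10) -> no change; set of 10 is {10}
Step 2: find(4) -> no change; set of 4 is {4}
Step 3: find(8) -> no change; set of 8 is {8}
Step 4: find(3) -> no change; set of 3 is {3}
Step 5: find(0) -> no change; set of 0 is {0}
Step 6: union(4, 1) -> merged; set of 4 now {1, 4}
Step 7: find(1) -> no change; set of 1 is {1, 4}
Step 8: union(1, 10) -> merged; set of 1 now {1, 4, 10}
Step 9: find(2) -> no change; set of 2 is {2}
Step 10: union(7, 4) -> merged; set of 7 now {1, 4, 7, 10}
Set of 7: {1, 4, 7, 10}; 9 is not a member.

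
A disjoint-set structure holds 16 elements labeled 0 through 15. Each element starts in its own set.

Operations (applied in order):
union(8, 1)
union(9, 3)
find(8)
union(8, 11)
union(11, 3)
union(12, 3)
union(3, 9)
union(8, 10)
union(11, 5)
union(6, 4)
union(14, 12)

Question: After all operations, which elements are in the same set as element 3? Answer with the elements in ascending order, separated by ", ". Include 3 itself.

Step 1: union(8, 1) -> merged; set of 8 now {1, 8}
Step 2: union(9, 3) -> merged; set of 9 now {3, 9}
Step 3: find(8) -> no change; set of 8 is {1, 8}
Step 4: union(8, 11) -> merged; set of 8 now {1, 8, 11}
Step 5: union(11, 3) -> merged; set of 11 now {1, 3, 8, 9, 11}
Step 6: union(12, 3) -> merged; set of 12 now {1, 3, 8, 9, 11, 12}
Step 7: union(3, 9) -> already same set; set of 3 now {1, 3, 8, 9, 11, 12}
Step 8: union(8, 10) -> merged; set of 8 now {1, 3, 8, 9, 10, 11, 12}
Step 9: union(11, 5) -> merged; set of 11 now {1, 3, 5, 8, 9, 10, 11, 12}
Step 10: union(6, 4) -> merged; set of 6 now {4, 6}
Step 11: union(14, 12) -> merged; set of 14 now {1, 3, 5, 8, 9, 10, 11, 12, 14}
Component of 3: {1, 3, 5, 8, 9, 10, 11, 12, 14}

Answer: 1, 3, 5, 8, 9, 10, 11, 12, 14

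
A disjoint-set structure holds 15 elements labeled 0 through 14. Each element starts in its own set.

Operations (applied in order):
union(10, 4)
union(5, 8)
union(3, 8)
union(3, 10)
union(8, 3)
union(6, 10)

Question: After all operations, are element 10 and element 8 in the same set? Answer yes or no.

Answer: yes

Derivation:
Step 1: union(10, 4) -> merged; set of 10 now {4, 10}
Step 2: union(5, 8) -> merged; set of 5 now {5, 8}
Step 3: union(3, 8) -> merged; set of 3 now {3, 5, 8}
Step 4: union(3, 10) -> merged; set of 3 now {3, 4, 5, 8, 10}
Step 5: union(8, 3) -> already same set; set of 8 now {3, 4, 5, 8, 10}
Step 6: union(6, 10) -> merged; set of 6 now {3, 4, 5, 6, 8, 10}
Set of 10: {3, 4, 5, 6, 8, 10}; 8 is a member.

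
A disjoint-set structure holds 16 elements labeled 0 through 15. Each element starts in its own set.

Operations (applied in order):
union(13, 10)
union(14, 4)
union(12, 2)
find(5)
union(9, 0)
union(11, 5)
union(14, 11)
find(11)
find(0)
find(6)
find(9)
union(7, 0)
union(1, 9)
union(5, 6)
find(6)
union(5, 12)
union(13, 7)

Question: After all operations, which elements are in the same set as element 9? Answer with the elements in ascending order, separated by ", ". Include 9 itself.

Step 1: union(13, 10) -> merged; set of 13 now {10, 13}
Step 2: union(14, 4) -> merged; set of 14 now {4, 14}
Step 3: union(12, 2) -> merged; set of 12 now {2, 12}
Step 4: find(5) -> no change; set of 5 is {5}
Step 5: union(9, 0) -> merged; set of 9 now {0, 9}
Step 6: union(11, 5) -> merged; set of 11 now {5, 11}
Step 7: union(14, 11) -> merged; set of 14 now {4, 5, 11, 14}
Step 8: find(11) -> no change; set of 11 is {4, 5, 11, 14}
Step 9: find(0) -> no change; set of 0 is {0, 9}
Step 10: find(6) -> no change; set of 6 is {6}
Step 11: find(9) -> no change; set of 9 is {0, 9}
Step 12: union(7, 0) -> merged; set of 7 now {0, 7, 9}
Step 13: union(1, 9) -> merged; set of 1 now {0, 1, 7, 9}
Step 14: union(5, 6) -> merged; set of 5 now {4, 5, 6, 11, 14}
Step 15: find(6) -> no change; set of 6 is {4, 5, 6, 11, 14}
Step 16: union(5, 12) -> merged; set of 5 now {2, 4, 5, 6, 11, 12, 14}
Step 17: union(13, 7) -> merged; set of 13 now {0, 1, 7, 9, 10, 13}
Component of 9: {0, 1, 7, 9, 10, 13}

Answer: 0, 1, 7, 9, 10, 13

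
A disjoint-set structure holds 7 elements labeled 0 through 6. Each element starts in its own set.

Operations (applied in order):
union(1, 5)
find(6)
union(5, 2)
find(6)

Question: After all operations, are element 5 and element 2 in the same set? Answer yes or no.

Step 1: union(1, 5) -> merged; set of 1 now {1, 5}
Step 2: find(6) -> no change; set of 6 is {6}
Step 3: union(5, 2) -> merged; set of 5 now {1, 2, 5}
Step 4: find(6) -> no change; set of 6 is {6}
Set of 5: {1, 2, 5}; 2 is a member.

Answer: yes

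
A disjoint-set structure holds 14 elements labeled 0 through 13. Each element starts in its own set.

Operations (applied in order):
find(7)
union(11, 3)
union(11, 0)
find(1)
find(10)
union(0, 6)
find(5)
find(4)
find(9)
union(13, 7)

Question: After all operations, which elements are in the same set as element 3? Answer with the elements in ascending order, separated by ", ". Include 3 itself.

Step 1: find(7) -> no change; set of 7 is {7}
Step 2: union(11, 3) -> merged; set of 11 now {3, 11}
Step 3: union(11, 0) -> merged; set of 11 now {0, 3, 11}
Step 4: find(1) -> no change; set of 1 is {1}
Step 5: find(10) -> no change; set of 10 is {10}
Step 6: union(0, 6) -> merged; set of 0 now {0, 3, 6, 11}
Step 7: find(5) -> no change; set of 5 is {5}
Step 8: find(4) -> no change; set of 4 is {4}
Step 9: find(9) -> no change; set of 9 is {9}
Step 10: union(13, 7) -> merged; set of 13 now {7, 13}
Component of 3: {0, 3, 6, 11}

Answer: 0, 3, 6, 11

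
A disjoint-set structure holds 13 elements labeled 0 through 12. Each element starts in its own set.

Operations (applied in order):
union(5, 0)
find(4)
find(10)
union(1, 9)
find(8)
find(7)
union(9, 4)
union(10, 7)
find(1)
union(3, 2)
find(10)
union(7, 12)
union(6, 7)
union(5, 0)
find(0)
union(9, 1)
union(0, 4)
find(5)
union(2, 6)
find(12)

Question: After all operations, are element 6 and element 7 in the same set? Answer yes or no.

Step 1: union(5, 0) -> merged; set of 5 now {0, 5}
Step 2: find(4) -> no change; set of 4 is {4}
Step 3: find(10) -> no change; set of 10 is {10}
Step 4: union(1, 9) -> merged; set of 1 now {1, 9}
Step 5: find(8) -> no change; set of 8 is {8}
Step 6: find(7) -> no change; set of 7 is {7}
Step 7: union(9, 4) -> merged; set of 9 now {1, 4, 9}
Step 8: union(10, 7) -> merged; set of 10 now {7, 10}
Step 9: find(1) -> no change; set of 1 is {1, 4, 9}
Step 10: union(3, 2) -> merged; set of 3 now {2, 3}
Step 11: find(10) -> no change; set of 10 is {7, 10}
Step 12: union(7, 12) -> merged; set of 7 now {7, 10, 12}
Step 13: union(6, 7) -> merged; set of 6 now {6, 7, 10, 12}
Step 14: union(5, 0) -> already same set; set of 5 now {0, 5}
Step 15: find(0) -> no change; set of 0 is {0, 5}
Step 16: union(9, 1) -> already same set; set of 9 now {1, 4, 9}
Step 17: union(0, 4) -> merged; set of 0 now {0, 1, 4, 5, 9}
Step 18: find(5) -> no change; set of 5 is {0, 1, 4, 5, 9}
Step 19: union(2, 6) -> merged; set of 2 now {2, 3, 6, 7, 10, 12}
Step 20: find(12) -> no change; set of 12 is {2, 3, 6, 7, 10, 12}
Set of 6: {2, 3, 6, 7, 10, 12}; 7 is a member.

Answer: yes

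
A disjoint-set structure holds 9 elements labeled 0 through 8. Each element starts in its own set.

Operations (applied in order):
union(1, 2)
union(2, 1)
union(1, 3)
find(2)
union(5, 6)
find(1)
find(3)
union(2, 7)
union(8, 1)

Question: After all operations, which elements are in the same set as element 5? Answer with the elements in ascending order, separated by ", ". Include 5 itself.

Answer: 5, 6

Derivation:
Step 1: union(1, 2) -> merged; set of 1 now {1, 2}
Step 2: union(2, 1) -> already same set; set of 2 now {1, 2}
Step 3: union(1, 3) -> merged; set of 1 now {1, 2, 3}
Step 4: find(2) -> no change; set of 2 is {1, 2, 3}
Step 5: union(5, 6) -> merged; set of 5 now {5, 6}
Step 6: find(1) -> no change; set of 1 is {1, 2, 3}
Step 7: find(3) -> no change; set of 3 is {1, 2, 3}
Step 8: union(2, 7) -> merged; set of 2 now {1, 2, 3, 7}
Step 9: union(8, 1) -> merged; set of 8 now {1, 2, 3, 7, 8}
Component of 5: {5, 6}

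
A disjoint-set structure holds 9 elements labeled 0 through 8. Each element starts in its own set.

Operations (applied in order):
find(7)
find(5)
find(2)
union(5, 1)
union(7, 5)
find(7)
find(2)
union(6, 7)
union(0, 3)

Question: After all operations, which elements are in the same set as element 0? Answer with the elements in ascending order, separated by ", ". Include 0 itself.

Step 1: find(7) -> no change; set of 7 is {7}
Step 2: find(5) -> no change; set of 5 is {5}
Step 3: find(2) -> no change; set of 2 is {2}
Step 4: union(5, 1) -> merged; set of 5 now {1, 5}
Step 5: union(7, 5) -> merged; set of 7 now {1, 5, 7}
Step 6: find(7) -> no change; set of 7 is {1, 5, 7}
Step 7: find(2) -> no change; set of 2 is {2}
Step 8: union(6, 7) -> merged; set of 6 now {1, 5, 6, 7}
Step 9: union(0, 3) -> merged; set of 0 now {0, 3}
Component of 0: {0, 3}

Answer: 0, 3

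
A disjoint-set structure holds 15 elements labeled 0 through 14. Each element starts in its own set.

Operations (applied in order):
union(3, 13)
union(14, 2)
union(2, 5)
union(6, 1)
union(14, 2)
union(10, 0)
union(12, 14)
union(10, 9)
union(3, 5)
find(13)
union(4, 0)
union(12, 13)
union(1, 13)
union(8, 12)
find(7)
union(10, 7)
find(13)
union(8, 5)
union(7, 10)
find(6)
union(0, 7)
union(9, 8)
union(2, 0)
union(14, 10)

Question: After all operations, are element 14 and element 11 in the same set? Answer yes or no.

Answer: no

Derivation:
Step 1: union(3, 13) -> merged; set of 3 now {3, 13}
Step 2: union(14, 2) -> merged; set of 14 now {2, 14}
Step 3: union(2, 5) -> merged; set of 2 now {2, 5, 14}
Step 4: union(6, 1) -> merged; set of 6 now {1, 6}
Step 5: union(14, 2) -> already same set; set of 14 now {2, 5, 14}
Step 6: union(10, 0) -> merged; set of 10 now {0, 10}
Step 7: union(12, 14) -> merged; set of 12 now {2, 5, 12, 14}
Step 8: union(10, 9) -> merged; set of 10 now {0, 9, 10}
Step 9: union(3, 5) -> merged; set of 3 now {2, 3, 5, 12, 13, 14}
Step 10: find(13) -> no change; set of 13 is {2, 3, 5, 12, 13, 14}
Step 11: union(4, 0) -> merged; set of 4 now {0, 4, 9, 10}
Step 12: union(12, 13) -> already same set; set of 12 now {2, 3, 5, 12, 13, 14}
Step 13: union(1, 13) -> merged; set of 1 now {1, 2, 3, 5, 6, 12, 13, 14}
Step 14: union(8, 12) -> merged; set of 8 now {1, 2, 3, 5, 6, 8, 12, 13, 14}
Step 15: find(7) -> no change; set of 7 is {7}
Step 16: union(10, 7) -> merged; set of 10 now {0, 4, 7, 9, 10}
Step 17: find(13) -> no change; set of 13 is {1, 2, 3, 5, 6, 8, 12, 13, 14}
Step 18: union(8, 5) -> already same set; set of 8 now {1, 2, 3, 5, 6, 8, 12, 13, 14}
Step 19: union(7, 10) -> already same set; set of 7 now {0, 4, 7, 9, 10}
Step 20: find(6) -> no change; set of 6 is {1, 2, 3, 5, 6, 8, 12, 13, 14}
Step 21: union(0, 7) -> already same set; set of 0 now {0, 4, 7, 9, 10}
Step 22: union(9, 8) -> merged; set of 9 now {0, 1, 2, 3, 4, 5, 6, 7, 8, 9, 10, 12, 13, 14}
Step 23: union(2, 0) -> already same set; set of 2 now {0, 1, 2, 3, 4, 5, 6, 7, 8, 9, 10, 12, 13, 14}
Step 24: union(14, 10) -> already same set; set of 14 now {0, 1, 2, 3, 4, 5, 6, 7, 8, 9, 10, 12, 13, 14}
Set of 14: {0, 1, 2, 3, 4, 5, 6, 7, 8, 9, 10, 12, 13, 14}; 11 is not a member.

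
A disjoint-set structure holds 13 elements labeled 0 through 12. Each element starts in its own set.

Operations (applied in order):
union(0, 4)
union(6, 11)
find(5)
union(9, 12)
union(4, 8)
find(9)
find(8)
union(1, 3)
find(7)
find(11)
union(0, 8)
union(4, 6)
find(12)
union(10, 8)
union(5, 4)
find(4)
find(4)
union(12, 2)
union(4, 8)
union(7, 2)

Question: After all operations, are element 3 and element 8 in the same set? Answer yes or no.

Answer: no

Derivation:
Step 1: union(0, 4) -> merged; set of 0 now {0, 4}
Step 2: union(6, 11) -> merged; set of 6 now {6, 11}
Step 3: find(5) -> no change; set of 5 is {5}
Step 4: union(9, 12) -> merged; set of 9 now {9, 12}
Step 5: union(4, 8) -> merged; set of 4 now {0, 4, 8}
Step 6: find(9) -> no change; set of 9 is {9, 12}
Step 7: find(8) -> no change; set of 8 is {0, 4, 8}
Step 8: union(1, 3) -> merged; set of 1 now {1, 3}
Step 9: find(7) -> no change; set of 7 is {7}
Step 10: find(11) -> no change; set of 11 is {6, 11}
Step 11: union(0, 8) -> already same set; set of 0 now {0, 4, 8}
Step 12: union(4, 6) -> merged; set of 4 now {0, 4, 6, 8, 11}
Step 13: find(12) -> no change; set of 12 is {9, 12}
Step 14: union(10, 8) -> merged; set of 10 now {0, 4, 6, 8, 10, 11}
Step 15: union(5, 4) -> merged; set of 5 now {0, 4, 5, 6, 8, 10, 11}
Step 16: find(4) -> no change; set of 4 is {0, 4, 5, 6, 8, 10, 11}
Step 17: find(4) -> no change; set of 4 is {0, 4, 5, 6, 8, 10, 11}
Step 18: union(12, 2) -> merged; set of 12 now {2, 9, 12}
Step 19: union(4, 8) -> already same set; set of 4 now {0, 4, 5, 6, 8, 10, 11}
Step 20: union(7, 2) -> merged; set of 7 now {2, 7, 9, 12}
Set of 3: {1, 3}; 8 is not a member.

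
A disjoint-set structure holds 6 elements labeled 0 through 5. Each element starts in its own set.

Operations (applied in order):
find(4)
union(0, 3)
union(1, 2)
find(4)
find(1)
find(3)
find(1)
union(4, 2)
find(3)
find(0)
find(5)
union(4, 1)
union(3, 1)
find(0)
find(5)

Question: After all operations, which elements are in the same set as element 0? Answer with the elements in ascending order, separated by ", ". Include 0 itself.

Answer: 0, 1, 2, 3, 4

Derivation:
Step 1: find(4) -> no change; set of 4 is {4}
Step 2: union(0, 3) -> merged; set of 0 now {0, 3}
Step 3: union(1, 2) -> merged; set of 1 now {1, 2}
Step 4: find(4) -> no change; set of 4 is {4}
Step 5: find(1) -> no change; set of 1 is {1, 2}
Step 6: find(3) -> no change; set of 3 is {0, 3}
Step 7: find(1) -> no change; set of 1 is {1, 2}
Step 8: union(4, 2) -> merged; set of 4 now {1, 2, 4}
Step 9: find(3) -> no change; set of 3 is {0, 3}
Step 10: find(0) -> no change; set of 0 is {0, 3}
Step 11: find(5) -> no change; set of 5 is {5}
Step 12: union(4, 1) -> already same set; set of 4 now {1, 2, 4}
Step 13: union(3, 1) -> merged; set of 3 now {0, 1, 2, 3, 4}
Step 14: find(0) -> no change; set of 0 is {0, 1, 2, 3, 4}
Step 15: find(5) -> no change; set of 5 is {5}
Component of 0: {0, 1, 2, 3, 4}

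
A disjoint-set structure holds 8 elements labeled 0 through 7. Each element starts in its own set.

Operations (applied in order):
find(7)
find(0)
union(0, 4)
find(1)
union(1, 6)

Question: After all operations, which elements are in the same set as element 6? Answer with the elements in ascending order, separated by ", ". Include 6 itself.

Step 1: find(7) -> no change; set of 7 is {7}
Step 2: find(0) -> no change; set of 0 is {0}
Step 3: union(0, 4) -> merged; set of 0 now {0, 4}
Step 4: find(1) -> no change; set of 1 is {1}
Step 5: union(1, 6) -> merged; set of 1 now {1, 6}
Component of 6: {1, 6}

Answer: 1, 6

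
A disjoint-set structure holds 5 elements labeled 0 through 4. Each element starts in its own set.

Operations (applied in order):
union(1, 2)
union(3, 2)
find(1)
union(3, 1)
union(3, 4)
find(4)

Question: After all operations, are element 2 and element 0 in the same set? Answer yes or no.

Step 1: union(1, 2) -> merged; set of 1 now {1, 2}
Step 2: union(3, 2) -> merged; set of 3 now {1, 2, 3}
Step 3: find(1) -> no change; set of 1 is {1, 2, 3}
Step 4: union(3, 1) -> already same set; set of 3 now {1, 2, 3}
Step 5: union(3, 4) -> merged; set of 3 now {1, 2, 3, 4}
Step 6: find(4) -> no change; set of 4 is {1, 2, 3, 4}
Set of 2: {1, 2, 3, 4}; 0 is not a member.

Answer: no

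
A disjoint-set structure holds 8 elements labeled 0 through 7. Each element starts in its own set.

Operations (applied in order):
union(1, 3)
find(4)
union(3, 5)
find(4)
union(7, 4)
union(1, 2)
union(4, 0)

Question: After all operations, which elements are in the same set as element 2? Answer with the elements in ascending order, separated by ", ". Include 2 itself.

Step 1: union(1, 3) -> merged; set of 1 now {1, 3}
Step 2: find(4) -> no change; set of 4 is {4}
Step 3: union(3, 5) -> merged; set of 3 now {1, 3, 5}
Step 4: find(4) -> no change; set of 4 is {4}
Step 5: union(7, 4) -> merged; set of 7 now {4, 7}
Step 6: union(1, 2) -> merged; set of 1 now {1, 2, 3, 5}
Step 7: union(4, 0) -> merged; set of 4 now {0, 4, 7}
Component of 2: {1, 2, 3, 5}

Answer: 1, 2, 3, 5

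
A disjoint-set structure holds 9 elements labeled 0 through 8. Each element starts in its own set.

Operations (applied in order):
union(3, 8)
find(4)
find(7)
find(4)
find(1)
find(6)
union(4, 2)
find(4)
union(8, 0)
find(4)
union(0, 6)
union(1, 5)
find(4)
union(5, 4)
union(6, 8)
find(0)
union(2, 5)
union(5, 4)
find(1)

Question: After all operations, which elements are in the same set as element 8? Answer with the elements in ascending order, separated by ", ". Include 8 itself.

Answer: 0, 3, 6, 8

Derivation:
Step 1: union(3, 8) -> merged; set of 3 now {3, 8}
Step 2: find(4) -> no change; set of 4 is {4}
Step 3: find(7) -> no change; set of 7 is {7}
Step 4: find(4) -> no change; set of 4 is {4}
Step 5: find(1) -> no change; set of 1 is {1}
Step 6: find(6) -> no change; set of 6 is {6}
Step 7: union(4, 2) -> merged; set of 4 now {2, 4}
Step 8: find(4) -> no change; set of 4 is {2, 4}
Step 9: union(8, 0) -> merged; set of 8 now {0, 3, 8}
Step 10: find(4) -> no change; set of 4 is {2, 4}
Step 11: union(0, 6) -> merged; set of 0 now {0, 3, 6, 8}
Step 12: union(1, 5) -> merged; set of 1 now {1, 5}
Step 13: find(4) -> no change; set of 4 is {2, 4}
Step 14: union(5, 4) -> merged; set of 5 now {1, 2, 4, 5}
Step 15: union(6, 8) -> already same set; set of 6 now {0, 3, 6, 8}
Step 16: find(0) -> no change; set of 0 is {0, 3, 6, 8}
Step 17: union(2, 5) -> already same set; set of 2 now {1, 2, 4, 5}
Step 18: union(5, 4) -> already same set; set of 5 now {1, 2, 4, 5}
Step 19: find(1) -> no change; set of 1 is {1, 2, 4, 5}
Component of 8: {0, 3, 6, 8}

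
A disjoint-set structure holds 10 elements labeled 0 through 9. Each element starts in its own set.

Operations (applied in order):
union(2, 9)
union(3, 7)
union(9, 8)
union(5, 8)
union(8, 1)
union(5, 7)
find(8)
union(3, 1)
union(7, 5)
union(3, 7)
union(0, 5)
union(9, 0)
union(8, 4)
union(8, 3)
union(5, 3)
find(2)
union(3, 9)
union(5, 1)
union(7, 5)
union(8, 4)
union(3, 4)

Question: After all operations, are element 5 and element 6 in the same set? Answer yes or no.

Answer: no

Derivation:
Step 1: union(2, 9) -> merged; set of 2 now {2, 9}
Step 2: union(3, 7) -> merged; set of 3 now {3, 7}
Step 3: union(9, 8) -> merged; set of 9 now {2, 8, 9}
Step 4: union(5, 8) -> merged; set of 5 now {2, 5, 8, 9}
Step 5: union(8, 1) -> merged; set of 8 now {1, 2, 5, 8, 9}
Step 6: union(5, 7) -> merged; set of 5 now {1, 2, 3, 5, 7, 8, 9}
Step 7: find(8) -> no change; set of 8 is {1, 2, 3, 5, 7, 8, 9}
Step 8: union(3, 1) -> already same set; set of 3 now {1, 2, 3, 5, 7, 8, 9}
Step 9: union(7, 5) -> already same set; set of 7 now {1, 2, 3, 5, 7, 8, 9}
Step 10: union(3, 7) -> already same set; set of 3 now {1, 2, 3, 5, 7, 8, 9}
Step 11: union(0, 5) -> merged; set of 0 now {0, 1, 2, 3, 5, 7, 8, 9}
Step 12: union(9, 0) -> already same set; set of 9 now {0, 1, 2, 3, 5, 7, 8, 9}
Step 13: union(8, 4) -> merged; set of 8 now {0, 1, 2, 3, 4, 5, 7, 8, 9}
Step 14: union(8, 3) -> already same set; set of 8 now {0, 1, 2, 3, 4, 5, 7, 8, 9}
Step 15: union(5, 3) -> already same set; set of 5 now {0, 1, 2, 3, 4, 5, 7, 8, 9}
Step 16: find(2) -> no change; set of 2 is {0, 1, 2, 3, 4, 5, 7, 8, 9}
Step 17: union(3, 9) -> already same set; set of 3 now {0, 1, 2, 3, 4, 5, 7, 8, 9}
Step 18: union(5, 1) -> already same set; set of 5 now {0, 1, 2, 3, 4, 5, 7, 8, 9}
Step 19: union(7, 5) -> already same set; set of 7 now {0, 1, 2, 3, 4, 5, 7, 8, 9}
Step 20: union(8, 4) -> already same set; set of 8 now {0, 1, 2, 3, 4, 5, 7, 8, 9}
Step 21: union(3, 4) -> already same set; set of 3 now {0, 1, 2, 3, 4, 5, 7, 8, 9}
Set of 5: {0, 1, 2, 3, 4, 5, 7, 8, 9}; 6 is not a member.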